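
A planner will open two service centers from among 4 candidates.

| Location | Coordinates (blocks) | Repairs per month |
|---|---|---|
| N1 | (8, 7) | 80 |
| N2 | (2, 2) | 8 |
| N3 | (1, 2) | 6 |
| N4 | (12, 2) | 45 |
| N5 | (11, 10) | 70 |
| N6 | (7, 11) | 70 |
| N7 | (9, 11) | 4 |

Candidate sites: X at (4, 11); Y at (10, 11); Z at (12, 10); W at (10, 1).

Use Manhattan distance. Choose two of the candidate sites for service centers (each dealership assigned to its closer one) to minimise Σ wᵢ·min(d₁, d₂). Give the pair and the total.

{Y, W}, total 1101

Evaluate every pair (each demand assigned to the nearer of the two):
  {Y, W}: total = 1101
  {Z, W}: total = 1333
  {Y, Z}: total = 1368
  {X, Z}: total = 1376
  {X, Y}: total = 1489
  {X, W}: total = 1697
Best pair: {Y, W} with total 1101.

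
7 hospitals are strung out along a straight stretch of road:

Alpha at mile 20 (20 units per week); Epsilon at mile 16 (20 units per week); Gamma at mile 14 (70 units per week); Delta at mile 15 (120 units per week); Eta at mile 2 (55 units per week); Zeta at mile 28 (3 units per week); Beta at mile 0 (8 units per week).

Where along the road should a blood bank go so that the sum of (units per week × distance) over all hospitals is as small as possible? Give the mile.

x = 15

For a sum of weighted absolute distances on a line, the optimum is the weighted median (not the mean). Total weight W = 296; half-weight = 148.
Sort by position and accumulate weight:
  mile 0 (Beta, w=8) → cum 8
  mile 2 (Eta, w=55) → cum 63
  mile 14 (Gamma, w=70) → cum 133
  mile 15 (Delta, w=120) → cum 253  ≥ 148 → median here
  mile 16 (Epsilon, w=20) → cum 273
  mile 20 (Alpha, w=20) → cum 293
  mile 28 (Zeta, w=3) → cum 296
Optimal location: mile 15.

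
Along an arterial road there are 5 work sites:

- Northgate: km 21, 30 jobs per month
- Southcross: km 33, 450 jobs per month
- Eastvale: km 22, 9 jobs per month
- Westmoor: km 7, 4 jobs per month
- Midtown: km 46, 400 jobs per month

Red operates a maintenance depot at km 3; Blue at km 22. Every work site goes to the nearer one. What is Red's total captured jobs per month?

The indifferent point is the midpoint (3+22)/2 = 12.5; work sites left of it (closer to Red at 3) go to Red, those right go to Blue.
  Westmoor at 7 (w=4) → Red
  Northgate at 21 (w=30) → Blue
  Eastvale at 22 (w=9) → Blue
  Southcross at 33 (w=450) → Blue
  Midtown at 46 (w=400) → Blue
Red captures 4; Blue captures 889.

4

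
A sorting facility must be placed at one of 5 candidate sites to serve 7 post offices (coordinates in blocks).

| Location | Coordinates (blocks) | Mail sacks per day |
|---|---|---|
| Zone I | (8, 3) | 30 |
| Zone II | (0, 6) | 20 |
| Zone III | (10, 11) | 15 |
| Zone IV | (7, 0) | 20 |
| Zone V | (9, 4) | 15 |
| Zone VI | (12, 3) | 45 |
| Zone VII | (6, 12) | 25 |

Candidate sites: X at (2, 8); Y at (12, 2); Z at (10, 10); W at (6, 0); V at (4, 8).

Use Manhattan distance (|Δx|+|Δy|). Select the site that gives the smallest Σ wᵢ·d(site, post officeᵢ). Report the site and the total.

Total weighted distance at each candidate:
  X (2, 8): total = 1875
  Y (12, 2): total = 1295
  Z (10, 10): total = 1485
  W (6, 0): total = 1445
  V (4, 8): total = 1615
Minimum is at Y with total 1295 blocks.

Y, total 1295 blocks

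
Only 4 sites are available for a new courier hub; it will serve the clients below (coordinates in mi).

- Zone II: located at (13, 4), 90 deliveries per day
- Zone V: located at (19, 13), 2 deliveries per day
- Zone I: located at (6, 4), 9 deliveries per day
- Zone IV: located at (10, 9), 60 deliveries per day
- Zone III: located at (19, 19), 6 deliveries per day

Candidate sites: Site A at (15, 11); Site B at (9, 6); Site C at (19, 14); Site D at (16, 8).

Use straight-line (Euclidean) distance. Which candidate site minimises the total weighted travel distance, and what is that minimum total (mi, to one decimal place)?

Site B, total 747.5 mi

Total weighted distance at each candidate:
  Site A (15, 11): total = 1143.5
  Site B (9, 6): total = 747.5
  Site C (19, 14): total = 1846.9
  Site D (16, 8): total = 992.0
Minimum is at Site B with total 747.5 mi.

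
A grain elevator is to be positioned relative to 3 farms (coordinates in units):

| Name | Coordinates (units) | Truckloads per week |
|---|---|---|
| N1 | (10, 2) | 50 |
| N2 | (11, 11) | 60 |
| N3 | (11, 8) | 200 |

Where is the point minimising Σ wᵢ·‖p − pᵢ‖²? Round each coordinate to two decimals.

The minimiser of Σwᵢ‖p−pᵢ‖² is the weighted centroid p* = (Σwᵢpᵢ)/(Σwᵢ).
Σwᵢ = 310.
Σwᵢxᵢ = 50·10 + 60·11 + 200·11 = 3360.
Σwᵢyᵢ = 50·2 + 60·11 + 200·8 = 2360.
x* = 3360/310 = 10.84, y* = 2360/310 = 7.61.

(10.84, 7.61)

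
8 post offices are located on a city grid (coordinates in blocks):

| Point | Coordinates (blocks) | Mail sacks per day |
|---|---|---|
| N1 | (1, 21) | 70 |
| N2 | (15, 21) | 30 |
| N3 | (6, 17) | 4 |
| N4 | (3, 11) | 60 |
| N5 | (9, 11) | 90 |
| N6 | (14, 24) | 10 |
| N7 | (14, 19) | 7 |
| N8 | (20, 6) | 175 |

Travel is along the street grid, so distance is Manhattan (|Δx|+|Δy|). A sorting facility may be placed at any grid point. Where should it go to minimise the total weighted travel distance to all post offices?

Manhattan distance separates: Σwᵢ(|x−xᵢ|+|y−yᵢ|) = Σwᵢ|x−xᵢ| + Σwᵢ|y−yᵢ|, so x and y are optimised independently as 1-D weighted medians.
Total weight W = 446; half = 223.
x-coordinate, sorted with cumulative weight:
  x=1 (N1, w=70) cum 70
  x=3 (N4, w=60) cum 130
  x=6 (N3, w=4) cum 134
  x=9 (N5, w=90) cum 224  ← median
  x=14 (N6, w=10) cum 234
  x=14 (N7, w=7) cum 241
  x=15 (N2, w=30) cum 271
  x=20 (N8, w=175) cum 446
⇒ x* = 9
y-coordinate, sorted with cumulative weight:
  y=6 (N8, w=175) cum 175
  y=11 (N4, w=60) cum 235  ← median
  y=11 (N5, w=90) cum 325
  y=17 (N3, w=4) cum 329
  y=19 (N7, w=7) cum 336
  y=21 (N1, w=70) cum 406
  y=21 (N2, w=30) cum 436
  y=24 (N6, w=10) cum 446
⇒ y* = 11

(9, 11)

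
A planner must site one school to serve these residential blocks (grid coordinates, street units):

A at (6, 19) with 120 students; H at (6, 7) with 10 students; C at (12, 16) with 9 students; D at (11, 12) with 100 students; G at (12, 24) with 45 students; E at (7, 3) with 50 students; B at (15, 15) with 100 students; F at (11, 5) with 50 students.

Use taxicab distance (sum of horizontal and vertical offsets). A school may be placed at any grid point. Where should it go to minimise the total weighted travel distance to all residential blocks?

(11, 15)

Manhattan distance separates: Σwᵢ(|x−xᵢ|+|y−yᵢ|) = Σwᵢ|x−xᵢ| + Σwᵢ|y−yᵢ|, so x and y are optimised independently as 1-D weighted medians.
Total weight W = 484; half = 242.
x-coordinate, sorted with cumulative weight:
  x=6 (A, w=120) cum 120
  x=6 (H, w=10) cum 130
  x=7 (E, w=50) cum 180
  x=11 (D, w=100) cum 280  ← median
  x=11 (F, w=50) cum 330
  x=12 (C, w=9) cum 339
  x=12 (G, w=45) cum 384
  x=15 (B, w=100) cum 484
⇒ x* = 11
y-coordinate, sorted with cumulative weight:
  y=3 (E, w=50) cum 50
  y=5 (F, w=50) cum 100
  y=7 (H, w=10) cum 110
  y=12 (D, w=100) cum 210
  y=15 (B, w=100) cum 310  ← median
  y=16 (C, w=9) cum 319
  y=19 (A, w=120) cum 439
  y=24 (G, w=45) cum 484
⇒ y* = 15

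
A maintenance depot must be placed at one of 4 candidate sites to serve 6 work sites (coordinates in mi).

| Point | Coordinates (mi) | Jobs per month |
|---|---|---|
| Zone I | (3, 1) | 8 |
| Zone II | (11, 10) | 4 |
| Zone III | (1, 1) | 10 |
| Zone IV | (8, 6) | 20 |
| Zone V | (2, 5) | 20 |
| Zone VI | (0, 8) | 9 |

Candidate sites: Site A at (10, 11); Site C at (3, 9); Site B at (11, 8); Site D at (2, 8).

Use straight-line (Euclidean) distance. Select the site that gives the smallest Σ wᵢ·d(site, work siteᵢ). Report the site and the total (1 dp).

Total weighted distance at each candidate:
  Site A (10, 11): total = 639.5
  Site C (3, 9): total = 406.3
  Site B (11, 8): total = 576.0
  Site D (2, 8): total = 368.6
Minimum is at Site D with total 368.6 mi.

Site D, total 368.6 mi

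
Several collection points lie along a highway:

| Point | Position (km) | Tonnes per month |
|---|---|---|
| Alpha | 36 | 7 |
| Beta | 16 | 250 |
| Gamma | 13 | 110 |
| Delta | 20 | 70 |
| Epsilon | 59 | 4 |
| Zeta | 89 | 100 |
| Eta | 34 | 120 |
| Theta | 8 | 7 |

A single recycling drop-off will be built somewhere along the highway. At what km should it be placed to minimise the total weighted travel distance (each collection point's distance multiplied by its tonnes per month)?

x = 16

For a sum of weighted absolute distances on a line, the optimum is the weighted median (not the mean). Total weight W = 668; half-weight = 334.
Sort by position and accumulate weight:
  km 8 (Theta, w=7) → cum 7
  km 13 (Gamma, w=110) → cum 117
  km 16 (Beta, w=250) → cum 367  ≥ 334 → median here
  km 20 (Delta, w=70) → cum 437
  km 34 (Eta, w=120) → cum 557
  km 36 (Alpha, w=7) → cum 564
  km 59 (Epsilon, w=4) → cum 568
  km 89 (Zeta, w=100) → cum 668
Optimal location: km 16.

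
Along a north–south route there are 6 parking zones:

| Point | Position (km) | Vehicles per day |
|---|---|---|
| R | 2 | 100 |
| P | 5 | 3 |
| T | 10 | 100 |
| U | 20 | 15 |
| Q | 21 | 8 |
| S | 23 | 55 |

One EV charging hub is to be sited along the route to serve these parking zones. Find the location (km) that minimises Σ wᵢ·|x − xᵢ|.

x = 10

For a sum of weighted absolute distances on a line, the optimum is the weighted median (not the mean). Total weight W = 281; half-weight = 140.5.
Sort by position and accumulate weight:
  km 2 (R, w=100) → cum 100
  km 5 (P, w=3) → cum 103
  km 10 (T, w=100) → cum 203  ≥ 140.5 → median here
  km 20 (U, w=15) → cum 218
  km 21 (Q, w=8) → cum 226
  km 23 (S, w=55) → cum 281
Optimal location: km 10.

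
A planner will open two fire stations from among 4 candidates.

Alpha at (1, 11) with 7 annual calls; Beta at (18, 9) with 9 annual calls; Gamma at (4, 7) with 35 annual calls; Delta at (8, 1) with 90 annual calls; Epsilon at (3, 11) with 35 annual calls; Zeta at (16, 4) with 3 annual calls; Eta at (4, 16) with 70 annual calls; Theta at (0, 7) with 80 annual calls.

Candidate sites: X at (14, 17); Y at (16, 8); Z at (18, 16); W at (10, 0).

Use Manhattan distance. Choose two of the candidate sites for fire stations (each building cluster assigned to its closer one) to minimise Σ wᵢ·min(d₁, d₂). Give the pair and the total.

Evaluate every pair (each demand assigned to the nearer of the two):
  {X, W}: total = 3721
  {Z, W}: total = 3928
  {Y, W}: total = 4210
  {X, Y}: total = 4660
  {Y, Z}: total = 4870
  {X, Z}: total = 6203
Best pair: {X, W} with total 3721.

{X, W}, total 3721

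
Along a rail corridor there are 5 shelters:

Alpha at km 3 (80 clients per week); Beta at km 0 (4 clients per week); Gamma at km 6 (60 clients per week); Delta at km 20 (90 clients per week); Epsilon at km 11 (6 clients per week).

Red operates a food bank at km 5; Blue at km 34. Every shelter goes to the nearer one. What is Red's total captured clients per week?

The indifferent point is the midpoint (5+34)/2 = 19.5; shelters left of it (closer to Red at 5) go to Red, those right go to Blue.
  Beta at 0 (w=4) → Red
  Alpha at 3 (w=80) → Red
  Gamma at 6 (w=60) → Red
  Epsilon at 11 (w=6) → Red
  Delta at 20 (w=90) → Blue
Red captures 150; Blue captures 90.

150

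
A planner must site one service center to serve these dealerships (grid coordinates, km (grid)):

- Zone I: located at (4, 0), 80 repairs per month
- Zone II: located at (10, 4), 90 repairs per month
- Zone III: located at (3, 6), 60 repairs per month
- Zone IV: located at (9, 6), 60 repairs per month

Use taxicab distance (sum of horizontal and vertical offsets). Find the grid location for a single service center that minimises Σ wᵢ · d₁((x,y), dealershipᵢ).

(9, 4)

Manhattan distance separates: Σwᵢ(|x−xᵢ|+|y−yᵢ|) = Σwᵢ|x−xᵢ| + Σwᵢ|y−yᵢ|, so x and y are optimised independently as 1-D weighted medians.
Total weight W = 290; half = 145.
x-coordinate, sorted with cumulative weight:
  x=3 (Zone III, w=60) cum 60
  x=4 (Zone I, w=80) cum 140
  x=9 (Zone IV, w=60) cum 200  ← median
  x=10 (Zone II, w=90) cum 290
⇒ x* = 9
y-coordinate, sorted with cumulative weight:
  y=0 (Zone I, w=80) cum 80
  y=4 (Zone II, w=90) cum 170  ← median
  y=6 (Zone III, w=60) cum 230
  y=6 (Zone IV, w=60) cum 290
⇒ y* = 4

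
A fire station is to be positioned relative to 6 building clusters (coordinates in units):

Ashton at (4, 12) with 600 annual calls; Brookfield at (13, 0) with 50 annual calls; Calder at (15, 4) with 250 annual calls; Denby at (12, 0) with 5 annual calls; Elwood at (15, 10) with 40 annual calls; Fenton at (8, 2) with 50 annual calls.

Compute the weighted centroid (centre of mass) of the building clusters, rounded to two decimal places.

The minimiser of Σwᵢ‖p−pᵢ‖² is the weighted centroid p* = (Σwᵢpᵢ)/(Σwᵢ).
Σwᵢ = 995.
Σwᵢxᵢ = 600·4 + 50·13 + 250·15 + 5·12 + 40·15 + 50·8 = 7860.
Σwᵢyᵢ = 600·12 + 50·0 + 250·4 + 5·0 + 40·10 + 50·2 = 8700.
x* = 7860/995 = 7.90, y* = 8700/995 = 8.74.

(7.90, 8.74)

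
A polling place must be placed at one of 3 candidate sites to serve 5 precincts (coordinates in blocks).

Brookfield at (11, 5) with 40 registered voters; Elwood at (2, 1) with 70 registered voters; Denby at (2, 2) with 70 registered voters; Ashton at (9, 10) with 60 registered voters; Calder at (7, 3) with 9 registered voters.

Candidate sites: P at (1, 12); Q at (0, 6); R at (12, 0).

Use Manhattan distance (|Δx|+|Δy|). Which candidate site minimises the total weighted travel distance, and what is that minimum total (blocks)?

Q, total 2260 blocks

Total weighted distance at each candidate:
  P (1, 12): total = 3025
  Q (0, 6): total = 2260
  R (12, 0): total = 2702
Minimum is at Q with total 2260 blocks.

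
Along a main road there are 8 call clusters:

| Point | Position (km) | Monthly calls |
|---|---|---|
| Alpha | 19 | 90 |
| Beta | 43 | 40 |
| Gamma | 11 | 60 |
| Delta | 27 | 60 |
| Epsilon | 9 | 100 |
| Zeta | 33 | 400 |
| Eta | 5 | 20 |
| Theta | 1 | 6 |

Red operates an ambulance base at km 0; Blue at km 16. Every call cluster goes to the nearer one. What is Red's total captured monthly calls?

26

The indifferent point is the midpoint (0+16)/2 = 8; call clusters left of it (closer to Red at 0) go to Red, those right go to Blue.
  Theta at 1 (w=6) → Red
  Eta at 5 (w=20) → Red
  Epsilon at 9 (w=100) → Blue
  Gamma at 11 (w=60) → Blue
  Alpha at 19 (w=90) → Blue
  Delta at 27 (w=60) → Blue
  Zeta at 33 (w=400) → Blue
  Beta at 43 (w=40) → Blue
Red captures 26; Blue captures 750.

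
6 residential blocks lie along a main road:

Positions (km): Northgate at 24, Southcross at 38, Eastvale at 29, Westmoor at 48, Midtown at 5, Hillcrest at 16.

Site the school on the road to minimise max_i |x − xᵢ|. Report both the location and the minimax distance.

location 26.5, max distance 21.5

The 1-center on a line is the midpoint of the two extreme points: leftmost at 5, rightmost at 48.
Optimal location = (5 + 48)/2 = 26.5; maximum distance = (48 − 5)/2 = 21.5.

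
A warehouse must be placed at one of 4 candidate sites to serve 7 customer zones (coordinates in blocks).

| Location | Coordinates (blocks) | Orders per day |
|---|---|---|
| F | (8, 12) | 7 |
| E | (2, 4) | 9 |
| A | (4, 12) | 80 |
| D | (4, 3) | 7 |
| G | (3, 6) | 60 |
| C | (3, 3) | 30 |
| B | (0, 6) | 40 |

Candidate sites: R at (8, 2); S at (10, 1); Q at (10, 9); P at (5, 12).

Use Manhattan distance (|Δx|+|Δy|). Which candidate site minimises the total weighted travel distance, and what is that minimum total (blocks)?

P, total 1520 blocks

Total weighted distance at each candidate:
  R (8, 2): total = 2497
  S (10, 1): total = 3196
  Q (10, 9): total = 2466
  P (5, 12): total = 1520
Minimum is at P with total 1520 blocks.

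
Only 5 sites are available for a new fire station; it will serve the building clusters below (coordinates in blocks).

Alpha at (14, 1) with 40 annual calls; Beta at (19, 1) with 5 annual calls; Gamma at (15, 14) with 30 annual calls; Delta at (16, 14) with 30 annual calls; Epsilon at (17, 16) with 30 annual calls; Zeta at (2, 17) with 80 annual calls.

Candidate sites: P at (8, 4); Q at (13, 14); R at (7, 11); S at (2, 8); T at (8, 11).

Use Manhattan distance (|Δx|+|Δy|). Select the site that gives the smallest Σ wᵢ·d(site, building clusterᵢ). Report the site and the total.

Total weighted distance at each candidate:
  P (8, 4): total = 3630
  Q (13, 14): total = 2105
  R (7, 11): total = 2810
  S (2, 8): total = 3460
  T (8, 11): total = 2755
Minimum is at Q with total 2105 blocks.

Q, total 2105 blocks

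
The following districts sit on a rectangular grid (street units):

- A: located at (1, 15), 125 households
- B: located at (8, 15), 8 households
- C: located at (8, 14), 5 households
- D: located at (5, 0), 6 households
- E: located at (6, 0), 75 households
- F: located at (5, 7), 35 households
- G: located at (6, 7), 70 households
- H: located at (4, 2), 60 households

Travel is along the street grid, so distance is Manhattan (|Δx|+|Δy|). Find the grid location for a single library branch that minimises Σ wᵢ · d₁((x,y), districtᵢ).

(5, 7)

Manhattan distance separates: Σwᵢ(|x−xᵢ|+|y−yᵢ|) = Σwᵢ|x−xᵢ| + Σwᵢ|y−yᵢ|, so x and y are optimised independently as 1-D weighted medians.
Total weight W = 384; half = 192.
x-coordinate, sorted with cumulative weight:
  x=1 (A, w=125) cum 125
  x=4 (H, w=60) cum 185
  x=5 (D, w=6) cum 191
  x=5 (F, w=35) cum 226  ← median
  x=6 (E, w=75) cum 301
  x=6 (G, w=70) cum 371
  x=8 (B, w=8) cum 379
  x=8 (C, w=5) cum 384
⇒ x* = 5
y-coordinate, sorted with cumulative weight:
  y=0 (D, w=6) cum 6
  y=0 (E, w=75) cum 81
  y=2 (H, w=60) cum 141
  y=7 (F, w=35) cum 176
  y=7 (G, w=70) cum 246  ← median
  y=14 (C, w=5) cum 251
  y=15 (A, w=125) cum 376
  y=15 (B, w=8) cum 384
⇒ y* = 7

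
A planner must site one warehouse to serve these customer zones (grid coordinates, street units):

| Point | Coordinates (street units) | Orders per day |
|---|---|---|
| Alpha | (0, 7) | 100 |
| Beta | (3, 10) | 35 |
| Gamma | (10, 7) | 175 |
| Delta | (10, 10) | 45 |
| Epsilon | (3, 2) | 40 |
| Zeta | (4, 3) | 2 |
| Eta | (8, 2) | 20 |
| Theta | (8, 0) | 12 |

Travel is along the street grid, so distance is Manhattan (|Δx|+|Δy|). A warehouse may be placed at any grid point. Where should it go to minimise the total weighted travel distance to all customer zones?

(10, 7)

Manhattan distance separates: Σwᵢ(|x−xᵢ|+|y−yᵢ|) = Σwᵢ|x−xᵢ| + Σwᵢ|y−yᵢ|, so x and y are optimised independently as 1-D weighted medians.
Total weight W = 429; half = 214.5.
x-coordinate, sorted with cumulative weight:
  x=0 (Alpha, w=100) cum 100
  x=3 (Beta, w=35) cum 135
  x=3 (Epsilon, w=40) cum 175
  x=4 (Zeta, w=2) cum 177
  x=8 (Eta, w=20) cum 197
  x=8 (Theta, w=12) cum 209
  x=10 (Gamma, w=175) cum 384  ← median
  x=10 (Delta, w=45) cum 429
⇒ x* = 10
y-coordinate, sorted with cumulative weight:
  y=0 (Theta, w=12) cum 12
  y=2 (Epsilon, w=40) cum 52
  y=2 (Eta, w=20) cum 72
  y=3 (Zeta, w=2) cum 74
  y=7 (Alpha, w=100) cum 174
  y=7 (Gamma, w=175) cum 349  ← median
  y=10 (Beta, w=35) cum 384
  y=10 (Delta, w=45) cum 429
⇒ y* = 7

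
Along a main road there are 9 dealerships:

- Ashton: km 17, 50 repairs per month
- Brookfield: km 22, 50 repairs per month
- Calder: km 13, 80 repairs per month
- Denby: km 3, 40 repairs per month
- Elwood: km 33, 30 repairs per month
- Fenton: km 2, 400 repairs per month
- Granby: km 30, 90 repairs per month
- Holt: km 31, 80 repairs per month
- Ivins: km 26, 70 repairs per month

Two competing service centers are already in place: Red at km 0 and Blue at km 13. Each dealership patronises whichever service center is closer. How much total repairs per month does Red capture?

The indifferent point is the midpoint (0+13)/2 = 6.5; dealerships left of it (closer to Red at 0) go to Red, those right go to Blue.
  Fenton at 2 (w=400) → Red
  Denby at 3 (w=40) → Red
  Calder at 13 (w=80) → Blue
  Ashton at 17 (w=50) → Blue
  Brookfield at 22 (w=50) → Blue
  Ivins at 26 (w=70) → Blue
  Granby at 30 (w=90) → Blue
  Holt at 31 (w=80) → Blue
  Elwood at 33 (w=30) → Blue
Red captures 440; Blue captures 450.

440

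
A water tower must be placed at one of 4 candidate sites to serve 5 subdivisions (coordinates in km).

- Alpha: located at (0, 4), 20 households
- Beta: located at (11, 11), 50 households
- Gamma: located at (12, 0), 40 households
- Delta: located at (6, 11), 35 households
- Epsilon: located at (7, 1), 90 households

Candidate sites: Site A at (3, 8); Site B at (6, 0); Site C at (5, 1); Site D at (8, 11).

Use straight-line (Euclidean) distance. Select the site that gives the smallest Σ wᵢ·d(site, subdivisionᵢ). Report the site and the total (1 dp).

Total weighted distance at each candidate:
  Site A (3, 8): total = 1883.0
  Site B (6, 0): total = 1500.7
  Site C (5, 1): total = 1514.3
  Site D (8, 11): total = 1805.3
Minimum is at Site B with total 1500.7 km.

Site B, total 1500.7 km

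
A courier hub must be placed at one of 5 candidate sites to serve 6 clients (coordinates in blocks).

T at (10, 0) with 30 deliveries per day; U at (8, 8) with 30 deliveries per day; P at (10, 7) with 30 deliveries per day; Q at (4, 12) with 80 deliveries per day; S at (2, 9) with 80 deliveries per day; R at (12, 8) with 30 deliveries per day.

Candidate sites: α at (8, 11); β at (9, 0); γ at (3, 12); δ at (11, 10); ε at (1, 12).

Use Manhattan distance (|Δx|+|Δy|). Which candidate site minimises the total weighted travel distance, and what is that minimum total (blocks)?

Total weighted distance at each candidate:
  α (8, 11): total = 1910
  β (9, 0): total = 3510
  γ (3, 12): total = 1990
  δ (11, 10): total = 2210
  ε (1, 12): total = 2390
Minimum is at α with total 1910 blocks.

α, total 1910 blocks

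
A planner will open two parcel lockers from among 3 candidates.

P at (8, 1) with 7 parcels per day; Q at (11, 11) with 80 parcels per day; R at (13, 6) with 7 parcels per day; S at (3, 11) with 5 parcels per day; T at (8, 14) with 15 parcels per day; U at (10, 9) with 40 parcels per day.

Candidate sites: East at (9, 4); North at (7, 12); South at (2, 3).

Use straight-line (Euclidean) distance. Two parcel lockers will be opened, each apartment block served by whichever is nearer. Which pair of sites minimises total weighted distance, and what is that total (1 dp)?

{East, North}, total 607.2

Evaluate every pair (each demand assigned to the nearer of the two):
  {East, North}: total = 607.2
  {North, South}: total = 657.4
  {East, South}: total = 1030.9
Best pair: {East, North} with total 607.2.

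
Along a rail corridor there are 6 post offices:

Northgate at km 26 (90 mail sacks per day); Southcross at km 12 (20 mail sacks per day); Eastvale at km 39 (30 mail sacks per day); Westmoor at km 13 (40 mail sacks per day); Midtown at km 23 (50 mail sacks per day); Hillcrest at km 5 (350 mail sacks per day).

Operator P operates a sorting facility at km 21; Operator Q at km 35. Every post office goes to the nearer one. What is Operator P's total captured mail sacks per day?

The indifferent point is the midpoint (21+35)/2 = 28; post offices left of it (closer to Operator P at 21) go to Operator P, those right go to Operator Q.
  Hillcrest at 5 (w=350) → Operator P
  Southcross at 12 (w=20) → Operator P
  Westmoor at 13 (w=40) → Operator P
  Midtown at 23 (w=50) → Operator P
  Northgate at 26 (w=90) → Operator P
  Eastvale at 39 (w=30) → Operator Q
Operator P captures 550; Operator Q captures 30.

550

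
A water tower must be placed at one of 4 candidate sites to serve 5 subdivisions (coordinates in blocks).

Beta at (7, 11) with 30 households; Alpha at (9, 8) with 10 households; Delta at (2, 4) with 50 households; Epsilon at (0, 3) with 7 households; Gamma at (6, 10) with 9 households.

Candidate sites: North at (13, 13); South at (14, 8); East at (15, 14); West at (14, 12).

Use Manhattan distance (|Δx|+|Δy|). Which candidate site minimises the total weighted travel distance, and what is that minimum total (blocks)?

Total weighted distance at each candidate:
  North (13, 13): total = 1581
  South (14, 8): total = 1373
  East (15, 14): total = 1899
  West (14, 12): total = 1581
Minimum is at South with total 1373 blocks.

South, total 1373 blocks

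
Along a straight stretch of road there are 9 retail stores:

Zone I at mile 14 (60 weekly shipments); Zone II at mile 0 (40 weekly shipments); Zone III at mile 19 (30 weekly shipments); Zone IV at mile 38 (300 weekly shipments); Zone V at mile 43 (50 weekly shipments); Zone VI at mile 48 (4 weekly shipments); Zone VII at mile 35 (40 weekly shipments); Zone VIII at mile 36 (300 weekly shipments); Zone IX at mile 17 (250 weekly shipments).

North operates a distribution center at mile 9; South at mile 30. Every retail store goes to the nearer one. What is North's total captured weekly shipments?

The indifferent point is the midpoint (9+30)/2 = 19.5; retail stores left of it (closer to North at 9) go to North, those right go to South.
  Zone II at 0 (w=40) → North
  Zone I at 14 (w=60) → North
  Zone IX at 17 (w=250) → North
  Zone III at 19 (w=30) → North
  Zone VII at 35 (w=40) → South
  Zone VIII at 36 (w=300) → South
  Zone IV at 38 (w=300) → South
  Zone V at 43 (w=50) → South
  Zone VI at 48 (w=4) → South
North captures 380; South captures 694.

380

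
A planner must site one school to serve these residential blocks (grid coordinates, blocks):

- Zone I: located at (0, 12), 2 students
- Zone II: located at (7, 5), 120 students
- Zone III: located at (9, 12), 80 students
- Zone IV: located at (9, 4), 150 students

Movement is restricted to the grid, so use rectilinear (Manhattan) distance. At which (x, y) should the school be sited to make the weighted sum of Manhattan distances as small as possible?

Manhattan distance separates: Σwᵢ(|x−xᵢ|+|y−yᵢ|) = Σwᵢ|x−xᵢ| + Σwᵢ|y−yᵢ|, so x and y are optimised independently as 1-D weighted medians.
Total weight W = 352; half = 176.
x-coordinate, sorted with cumulative weight:
  x=0 (Zone I, w=2) cum 2
  x=7 (Zone II, w=120) cum 122
  x=9 (Zone III, w=80) cum 202  ← median
  x=9 (Zone IV, w=150) cum 352
⇒ x* = 9
y-coordinate, sorted with cumulative weight:
  y=4 (Zone IV, w=150) cum 150
  y=5 (Zone II, w=120) cum 270  ← median
  y=12 (Zone I, w=2) cum 272
  y=12 (Zone III, w=80) cum 352
⇒ y* = 5

(9, 5)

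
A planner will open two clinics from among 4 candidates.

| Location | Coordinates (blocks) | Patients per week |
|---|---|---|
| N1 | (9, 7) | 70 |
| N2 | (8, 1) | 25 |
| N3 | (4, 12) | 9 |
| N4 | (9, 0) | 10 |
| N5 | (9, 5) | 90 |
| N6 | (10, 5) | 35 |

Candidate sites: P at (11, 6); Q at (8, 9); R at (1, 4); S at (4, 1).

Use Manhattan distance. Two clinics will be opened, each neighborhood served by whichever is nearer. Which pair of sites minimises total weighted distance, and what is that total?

Evaluate every pair (each demand assigned to the nearer of the two):
  {P, S}: total = 809
  {P, Q}: total = 893
  {P, R}: total = 929
  {Q, S}: total = 1093
  {Q, R}: total = 1233
  {R, S}: total = 2189
Best pair: {P, S} with total 809.

{P, S}, total 809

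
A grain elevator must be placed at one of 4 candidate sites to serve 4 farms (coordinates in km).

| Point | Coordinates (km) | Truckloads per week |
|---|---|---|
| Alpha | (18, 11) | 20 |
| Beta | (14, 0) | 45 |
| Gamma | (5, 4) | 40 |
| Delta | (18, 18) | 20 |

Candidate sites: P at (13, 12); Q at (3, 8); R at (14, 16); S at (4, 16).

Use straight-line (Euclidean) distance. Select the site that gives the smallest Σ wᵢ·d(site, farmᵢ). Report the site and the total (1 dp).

P, total 1252.6 km

Total weighted distance at each candidate:
  P (13, 12): total = 1252.6
  Q (3, 8): total = 1457.4
  R (14, 16): total = 1537.5
  S (4, 16): total = 1910.9
Minimum is at P with total 1252.6 km.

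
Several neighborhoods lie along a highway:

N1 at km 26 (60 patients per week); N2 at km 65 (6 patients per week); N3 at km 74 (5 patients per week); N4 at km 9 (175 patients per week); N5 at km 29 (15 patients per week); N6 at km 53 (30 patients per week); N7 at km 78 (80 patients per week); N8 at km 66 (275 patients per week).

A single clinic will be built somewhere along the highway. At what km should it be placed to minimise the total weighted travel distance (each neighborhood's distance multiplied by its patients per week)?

For a sum of weighted absolute distances on a line, the optimum is the weighted median (not the mean). Total weight W = 646; half-weight = 323.
Sort by position and accumulate weight:
  km 9 (N4, w=175) → cum 175
  km 26 (N1, w=60) → cum 235
  km 29 (N5, w=15) → cum 250
  km 53 (N6, w=30) → cum 280
  km 65 (N2, w=6) → cum 286
  km 66 (N8, w=275) → cum 561  ≥ 323 → median here
  km 74 (N3, w=5) → cum 566
  km 78 (N7, w=80) → cum 646
Optimal location: km 66.

x = 66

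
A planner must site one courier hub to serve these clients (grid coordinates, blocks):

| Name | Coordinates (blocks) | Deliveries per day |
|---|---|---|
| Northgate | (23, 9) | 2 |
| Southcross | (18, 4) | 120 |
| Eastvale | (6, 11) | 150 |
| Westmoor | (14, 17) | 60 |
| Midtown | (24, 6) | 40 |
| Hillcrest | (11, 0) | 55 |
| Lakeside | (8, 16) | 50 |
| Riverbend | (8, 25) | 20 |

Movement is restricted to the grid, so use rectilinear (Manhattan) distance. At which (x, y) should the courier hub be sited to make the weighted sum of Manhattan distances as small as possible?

Manhattan distance separates: Σwᵢ(|x−xᵢ|+|y−yᵢ|) = Σwᵢ|x−xᵢ| + Σwᵢ|y−yᵢ|, so x and y are optimised independently as 1-D weighted medians.
Total weight W = 497; half = 248.5.
x-coordinate, sorted with cumulative weight:
  x=6 (Eastvale, w=150) cum 150
  x=8 (Lakeside, w=50) cum 200
  x=8 (Riverbend, w=20) cum 220
  x=11 (Hillcrest, w=55) cum 275  ← median
  x=14 (Westmoor, w=60) cum 335
  x=18 (Southcross, w=120) cum 455
  x=23 (Northgate, w=2) cum 457
  x=24 (Midtown, w=40) cum 497
⇒ x* = 11
y-coordinate, sorted with cumulative weight:
  y=0 (Hillcrest, w=55) cum 55
  y=4 (Southcross, w=120) cum 175
  y=6 (Midtown, w=40) cum 215
  y=9 (Northgate, w=2) cum 217
  y=11 (Eastvale, w=150) cum 367  ← median
  y=16 (Lakeside, w=50) cum 417
  y=17 (Westmoor, w=60) cum 477
  y=25 (Riverbend, w=20) cum 497
⇒ y* = 11

(11, 11)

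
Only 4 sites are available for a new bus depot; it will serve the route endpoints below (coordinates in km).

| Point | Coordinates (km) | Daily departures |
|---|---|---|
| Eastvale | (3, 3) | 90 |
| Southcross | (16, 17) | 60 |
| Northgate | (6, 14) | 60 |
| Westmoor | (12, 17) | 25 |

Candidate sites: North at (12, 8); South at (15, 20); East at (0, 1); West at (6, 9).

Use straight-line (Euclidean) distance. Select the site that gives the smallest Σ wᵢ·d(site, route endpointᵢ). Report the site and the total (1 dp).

West, total 1922.1 km

Total weighted distance at each candidate:
  North (12, 8): total = 2251.7
  South (15, 20): total = 2817.6
  East (0, 1): total = 3041.2
  West (6, 9): total = 1922.1
Minimum is at West with total 1922.1 km.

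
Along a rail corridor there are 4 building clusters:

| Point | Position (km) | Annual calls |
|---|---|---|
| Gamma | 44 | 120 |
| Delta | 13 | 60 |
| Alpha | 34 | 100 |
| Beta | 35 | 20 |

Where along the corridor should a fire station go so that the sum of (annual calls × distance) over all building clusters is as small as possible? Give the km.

For a sum of weighted absolute distances on a line, the optimum is the weighted median (not the mean). Total weight W = 300; half-weight = 150.
Sort by position and accumulate weight:
  km 13 (Delta, w=60) → cum 60
  km 34 (Alpha, w=100) → cum 160  ≥ 150 → median here
  km 35 (Beta, w=20) → cum 180
  km 44 (Gamma, w=120) → cum 300
Optimal location: km 34.

x = 34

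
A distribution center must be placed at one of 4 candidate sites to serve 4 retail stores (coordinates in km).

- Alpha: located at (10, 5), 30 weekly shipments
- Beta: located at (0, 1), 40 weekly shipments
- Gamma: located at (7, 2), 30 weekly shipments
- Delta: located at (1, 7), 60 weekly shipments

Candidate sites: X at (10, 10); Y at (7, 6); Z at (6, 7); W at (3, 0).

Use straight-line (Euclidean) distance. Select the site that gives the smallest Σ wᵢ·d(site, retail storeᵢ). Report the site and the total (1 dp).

Y, total 923.9 km

Total weighted distance at each candidate:
  X (10, 10): total = 1513.7
  Y (7, 6): total = 923.9
  Z (6, 7): total = 926.5
  W (3, 0): total = 955.5
Minimum is at Y with total 923.9 km.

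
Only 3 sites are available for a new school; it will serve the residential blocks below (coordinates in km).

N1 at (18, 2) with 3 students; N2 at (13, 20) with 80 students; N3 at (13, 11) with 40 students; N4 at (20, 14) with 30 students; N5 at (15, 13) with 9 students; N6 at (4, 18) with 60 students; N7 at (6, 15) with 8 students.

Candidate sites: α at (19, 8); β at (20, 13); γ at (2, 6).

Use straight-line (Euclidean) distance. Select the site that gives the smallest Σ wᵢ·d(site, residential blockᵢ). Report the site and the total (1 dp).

Total weighted distance at each candidate:
  α (19, 8): total = 2799.8
  β (20, 13): total = 2310.6
  γ (2, 6): total = 3489.7
Minimum is at β with total 2310.6 km.

β, total 2310.6 km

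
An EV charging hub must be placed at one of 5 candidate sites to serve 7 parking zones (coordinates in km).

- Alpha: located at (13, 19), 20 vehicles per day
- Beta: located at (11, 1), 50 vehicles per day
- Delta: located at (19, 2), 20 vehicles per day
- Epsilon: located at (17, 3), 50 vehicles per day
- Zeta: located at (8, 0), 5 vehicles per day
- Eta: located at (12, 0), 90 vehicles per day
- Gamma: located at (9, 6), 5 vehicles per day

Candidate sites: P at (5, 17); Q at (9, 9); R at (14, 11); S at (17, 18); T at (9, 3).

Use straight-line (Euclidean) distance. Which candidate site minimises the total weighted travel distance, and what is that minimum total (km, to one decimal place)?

Total weighted distance at each candidate:
  P (5, 17): total = 4151.1
  Q (9, 9): total = 2285.9
  R (14, 11): total = 2420.6
  S (17, 18): total = 3910.4
  T (9, 3): total = 1484.9
Minimum is at T with total 1484.9 km.

T, total 1484.9 km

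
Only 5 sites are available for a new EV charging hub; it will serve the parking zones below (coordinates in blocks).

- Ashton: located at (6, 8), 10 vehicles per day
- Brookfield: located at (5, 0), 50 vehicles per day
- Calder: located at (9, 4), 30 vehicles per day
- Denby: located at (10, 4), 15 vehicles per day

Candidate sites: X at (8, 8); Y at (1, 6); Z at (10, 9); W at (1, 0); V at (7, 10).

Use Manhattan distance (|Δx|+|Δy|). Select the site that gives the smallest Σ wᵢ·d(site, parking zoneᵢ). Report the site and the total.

X, total 810 blocks

Total weighted distance at each candidate:
  X (8, 8): total = 810
  Y (1, 6): total = 1035
  Z (10, 9): total = 1005
  W (1, 0): total = 885
  V (7, 10): total = 1005
Minimum is at X with total 810 blocks.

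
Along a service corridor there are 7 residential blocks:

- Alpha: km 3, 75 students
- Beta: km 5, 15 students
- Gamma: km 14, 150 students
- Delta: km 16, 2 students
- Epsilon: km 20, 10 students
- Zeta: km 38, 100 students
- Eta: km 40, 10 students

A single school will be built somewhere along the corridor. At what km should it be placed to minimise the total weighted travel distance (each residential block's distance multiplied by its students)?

For a sum of weighted absolute distances on a line, the optimum is the weighted median (not the mean). Total weight W = 362; half-weight = 181.
Sort by position and accumulate weight:
  km 3 (Alpha, w=75) → cum 75
  km 5 (Beta, w=15) → cum 90
  km 14 (Gamma, w=150) → cum 240  ≥ 181 → median here
  km 16 (Delta, w=2) → cum 242
  km 20 (Epsilon, w=10) → cum 252
  km 38 (Zeta, w=100) → cum 352
  km 40 (Eta, w=10) → cum 362
Optimal location: km 14.

x = 14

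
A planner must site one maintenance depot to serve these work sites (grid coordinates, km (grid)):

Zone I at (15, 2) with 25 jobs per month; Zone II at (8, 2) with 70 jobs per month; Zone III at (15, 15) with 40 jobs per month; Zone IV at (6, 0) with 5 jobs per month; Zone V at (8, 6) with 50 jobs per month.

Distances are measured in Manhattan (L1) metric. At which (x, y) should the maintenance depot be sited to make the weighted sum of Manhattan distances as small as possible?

(8, 2)

Manhattan distance separates: Σwᵢ(|x−xᵢ|+|y−yᵢ|) = Σwᵢ|x−xᵢ| + Σwᵢ|y−yᵢ|, so x and y are optimised independently as 1-D weighted medians.
Total weight W = 190; half = 95.
x-coordinate, sorted with cumulative weight:
  x=6 (Zone IV, w=5) cum 5
  x=8 (Zone II, w=70) cum 75
  x=8 (Zone V, w=50) cum 125  ← median
  x=15 (Zone I, w=25) cum 150
  x=15 (Zone III, w=40) cum 190
⇒ x* = 8
y-coordinate, sorted with cumulative weight:
  y=0 (Zone IV, w=5) cum 5
  y=2 (Zone I, w=25) cum 30
  y=2 (Zone II, w=70) cum 100  ← median
  y=6 (Zone V, w=50) cum 150
  y=15 (Zone III, w=40) cum 190
⇒ y* = 2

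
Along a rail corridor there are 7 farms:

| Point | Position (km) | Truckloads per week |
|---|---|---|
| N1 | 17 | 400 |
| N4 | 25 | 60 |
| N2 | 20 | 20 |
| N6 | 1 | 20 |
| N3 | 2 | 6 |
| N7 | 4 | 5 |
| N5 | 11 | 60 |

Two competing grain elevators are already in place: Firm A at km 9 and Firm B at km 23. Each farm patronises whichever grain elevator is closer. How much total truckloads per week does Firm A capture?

91

The indifferent point is the midpoint (9+23)/2 = 16; farms left of it (closer to Firm A at 9) go to Firm A, those right go to Firm B.
  N6 at 1 (w=20) → Firm A
  N3 at 2 (w=6) → Firm A
  N7 at 4 (w=5) → Firm A
  N5 at 11 (w=60) → Firm A
  N1 at 17 (w=400) → Firm B
  N2 at 20 (w=20) → Firm B
  N4 at 25 (w=60) → Firm B
Firm A captures 91; Firm B captures 480.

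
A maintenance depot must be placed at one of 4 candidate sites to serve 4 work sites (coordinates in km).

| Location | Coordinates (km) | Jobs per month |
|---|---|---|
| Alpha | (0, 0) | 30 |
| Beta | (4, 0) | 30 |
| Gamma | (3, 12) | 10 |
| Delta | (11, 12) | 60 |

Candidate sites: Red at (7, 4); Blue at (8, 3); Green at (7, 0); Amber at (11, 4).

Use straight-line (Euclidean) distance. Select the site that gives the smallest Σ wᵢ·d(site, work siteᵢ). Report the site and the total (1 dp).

Red, total 1018.0 km

Total weighted distance at each candidate:
  Red (7, 4): total = 1018.0
  Blue (8, 3): total = 1078.5
  Green (7, 0): total = 1185.4
  Amber (11, 4): total = 1186.1
Minimum is at Red with total 1018.0 km.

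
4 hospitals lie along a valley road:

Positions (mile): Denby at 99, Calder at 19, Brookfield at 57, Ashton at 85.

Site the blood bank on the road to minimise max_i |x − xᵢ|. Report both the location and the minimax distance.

location 59, max distance 40

The 1-center on a line is the midpoint of the two extreme points: leftmost at 19, rightmost at 99.
Optimal location = (19 + 99)/2 = 59; maximum distance = (99 − 19)/2 = 40.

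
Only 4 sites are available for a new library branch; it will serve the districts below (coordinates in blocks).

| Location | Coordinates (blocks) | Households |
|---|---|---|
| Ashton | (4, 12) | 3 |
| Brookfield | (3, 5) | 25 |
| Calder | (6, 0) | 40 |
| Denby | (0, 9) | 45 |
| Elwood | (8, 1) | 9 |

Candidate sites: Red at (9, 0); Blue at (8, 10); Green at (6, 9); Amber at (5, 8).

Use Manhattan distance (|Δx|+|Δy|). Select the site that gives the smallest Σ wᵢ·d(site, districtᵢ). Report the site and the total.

Amber, total 860 blocks

Total weighted distance at each candidate:
  Red (9, 0): total = 1274
  Blue (8, 10): total = 1234
  Green (6, 9): total = 910
  Amber (5, 8): total = 860
Minimum is at Amber with total 860 blocks.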